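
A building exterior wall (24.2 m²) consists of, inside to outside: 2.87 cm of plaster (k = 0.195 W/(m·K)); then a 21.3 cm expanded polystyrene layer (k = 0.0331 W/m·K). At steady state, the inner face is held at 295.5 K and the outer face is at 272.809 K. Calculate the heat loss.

Q = 83.4 W

Series thermal resistances, inner to outer:
  R_plaster = L/(kA) = 0.0287/(0.195·24.2) = 0.006082 K/W
  R_expanded polystyrene = L/(kA) = 0.213/(0.0331·24.2) = 0.2659 K/W
ΣR = 0.006082 + 0.2659 = 0.2720 K/W
Q = ΔT/ΣR = (295.5 K − 272.809 K)/0.2720 = 83.4 W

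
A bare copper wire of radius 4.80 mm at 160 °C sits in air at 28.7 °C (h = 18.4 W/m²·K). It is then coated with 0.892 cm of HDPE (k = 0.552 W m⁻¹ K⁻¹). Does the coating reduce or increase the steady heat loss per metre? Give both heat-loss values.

increases: 72.9 → 141 W/m

Critical radius for a cylinder: r_cr = k/h = 0.0300 m = 3.00 cm.
Outer radius after coating: r₂ = 0.00480 + 0.00892 = 0.01372 m.
Since r₁ < r_cr and r₂ ≤ r_cr, the coating moves toward the maximum at r_cr — heat loss rises.
Bare: R = 1/(2πr₁h) = 1.802 m·K/W; Q = 131.3/1.802 = 72.9 W/m.
Coated: R = R_cond + R_conv = 0.9333 m·K/W; Q = 131.3/0.9333 = 141 W/m.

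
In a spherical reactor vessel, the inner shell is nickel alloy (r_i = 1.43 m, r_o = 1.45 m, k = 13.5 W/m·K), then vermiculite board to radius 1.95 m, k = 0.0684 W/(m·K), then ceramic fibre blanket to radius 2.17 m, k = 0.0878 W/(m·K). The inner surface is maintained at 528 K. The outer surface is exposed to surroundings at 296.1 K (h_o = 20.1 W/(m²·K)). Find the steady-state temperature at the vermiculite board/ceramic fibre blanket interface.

T = 339.9 K

Resistance network (inner→outer):
  R_nickel alloy = (1/1.43 − 1/1.45)/(4πk) = 0.009646/(4π·13.5) = 5.686×10^-5 K/W
  R_vermiculite board = (1/1.45 − 1/1.95)/(4πk) = 0.1768/(4π·0.0684) = 0.2057 K/W
  R_ceramic fibre blanket = (1/1.95 − 1/2.17)/(4πk) = 0.05199/(4π·0.0878) = 0.04712 K/W
  R_conv,out = 1/(4πr²h) = 1/(4π·2.17²·20.1) = 8.408×10^-4 K/W
ΣR = 5.686×10^-5 + 0.2057 + 0.04712 + 8.408×10^-4 = 0.2537 K/W
Q = ΔT/ΣR = (528 K − 296.1 K)/0.2537 = 914.1 W
From the inner boundary to the vermiculite board/ceramic fibre blanket interface, ΣR_partial = 0.2058 K/W.
T_interface = T_in − Q·ΣR_partial = 528 K − (914.1)(0.2058) = 339.9 K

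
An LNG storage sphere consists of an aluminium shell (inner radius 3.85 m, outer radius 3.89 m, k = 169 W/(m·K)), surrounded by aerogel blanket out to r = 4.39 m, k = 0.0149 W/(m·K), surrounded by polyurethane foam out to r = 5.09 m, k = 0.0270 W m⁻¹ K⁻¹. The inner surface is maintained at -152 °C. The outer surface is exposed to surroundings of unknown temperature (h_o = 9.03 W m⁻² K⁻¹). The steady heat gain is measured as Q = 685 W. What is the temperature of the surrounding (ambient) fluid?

Series resistances:
  R_aluminium = (1/3.85 − 1/3.89)/(4πk) = 0.002671/(4π·169) = 1.258×10^-6 K/W
  R_aerogel blanket = (1/3.89 − 1/4.39)/(4πk) = 0.02928/(4π·0.0149) = 0.1564 K/W
  R_polyurethane foam = (1/4.39 − 1/5.09)/(4πk) = 0.03133/(4π·0.0270) = 0.09233 K/W
  R_conv,out = 1/(4πr²h) = 1/(4π·5.09²·9.03) = 3.401×10^-4 K/W
ΣR = 0.2490 K/W
ΔT = Q·ΣR = 685 × 0.2490 = 170.6 K
Heat flows inward, so T_out = T_in + ΔT = -152 + 170.6 = 18.6 °C

T_out = 18.6 °C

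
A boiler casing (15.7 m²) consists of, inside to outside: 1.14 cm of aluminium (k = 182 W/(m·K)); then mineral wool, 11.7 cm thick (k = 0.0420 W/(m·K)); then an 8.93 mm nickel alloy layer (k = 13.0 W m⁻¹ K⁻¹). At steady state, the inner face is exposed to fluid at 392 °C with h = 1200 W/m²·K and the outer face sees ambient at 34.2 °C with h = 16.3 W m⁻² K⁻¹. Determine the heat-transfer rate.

Series thermal resistances, inner to outer:
  R_conv,in = 1/(hA) = 1/(1200·15.7) = 5.308×10^-5 K/W
  R_aluminium = L/(kA) = 0.0114/(182·15.7) = 3.990×10^-6 K/W
  R_mineral wool = L/(kA) = 0.117/(0.0420·15.7) = 0.1774 K/W
  R_nickel alloy = L/(kA) = 0.00893/(13.0·15.7) = 4.375×10^-5 K/W
  R_conv,out = 1/(hA) = 1/(16.3·15.7) = 0.003908 K/W
ΣR = 5.308×10^-5 + 3.990×10^-6 + 0.1774 + 4.375×10^-5 + 0.003908 = 0.1814 K/W
Q = ΔT/ΣR = (392 °C − 34.2 °C)/0.1814 = 1970 W

Q = 1970 W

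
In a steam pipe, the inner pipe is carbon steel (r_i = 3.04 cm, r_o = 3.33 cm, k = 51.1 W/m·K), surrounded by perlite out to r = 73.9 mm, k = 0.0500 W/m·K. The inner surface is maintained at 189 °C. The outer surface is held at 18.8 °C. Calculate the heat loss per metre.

Q' = 67.1 W/m

Resistance network (inner→outer):
  R'_carbon steel = ln(0.0333/0.0304)/(2πk) = 0.09111/(2π·51.1) = 2.838×10^-4 m·K/W
  R'_perlite = ln(0.0739/0.0333)/(2πk) = 0.7972/(2π·0.0500) = 2.537 m·K/W
ΣR = 2.838×10^-4 + 2.537 = 2.537 m·K/W
Q' = ΔT/ΣR = (189 °C − 18.8 °C)/2.537 = 67.1 W/m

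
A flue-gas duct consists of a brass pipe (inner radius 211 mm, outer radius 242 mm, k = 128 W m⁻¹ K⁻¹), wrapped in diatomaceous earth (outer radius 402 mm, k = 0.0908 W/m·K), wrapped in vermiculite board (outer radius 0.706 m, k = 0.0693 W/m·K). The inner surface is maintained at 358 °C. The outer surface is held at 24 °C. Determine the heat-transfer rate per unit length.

Resistance network (inner→outer):
  R'_brass = ln(0.242/0.211)/(2πk) = 0.1371/(2π·128) = 1.704×10^-4 m·K/W
  R'_diatomaceous earth = ln(0.402/0.242)/(2πk) = 0.5075/(2π·0.0908) = 0.8896 m·K/W
  R'_vermiculite board = ln(0.706/0.402)/(2πk) = 0.5632/(2π·0.0693) = 1.293 m·K/W
ΣR = 1.704×10^-4 + 0.8896 + 1.293 = 2.183 m·K/W
Q' = ΔT/ΣR = (358 °C − 24 °C)/2.183 = 153 W/m

Q' = 153 W/m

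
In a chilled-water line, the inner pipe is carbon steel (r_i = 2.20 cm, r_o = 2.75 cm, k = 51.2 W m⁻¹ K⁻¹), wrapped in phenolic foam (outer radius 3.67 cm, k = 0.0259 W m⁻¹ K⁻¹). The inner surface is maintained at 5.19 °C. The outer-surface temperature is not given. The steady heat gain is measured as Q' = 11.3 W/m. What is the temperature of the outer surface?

T_out = 25.2 °C

Sum the resistances:
  R'_carbon steel = ln(0.0275/0.0220)/(2πk) = 0.2231/(2π·51.2) = 6.936×10^-4 m·K/W
  R'_phenolic foam = ln(0.0367/0.0275)/(2πk) = 0.2886/(2π·0.0259) = 1.773 m·K/W
ΣR = 1.774 m·K/W
ΔT = Q'·ΣR = 11.3 × 1.774 = 20.05 K
Heat flows inward, so T_out = T_in + ΔT = 5.19 + 20.05 = 25.2 °C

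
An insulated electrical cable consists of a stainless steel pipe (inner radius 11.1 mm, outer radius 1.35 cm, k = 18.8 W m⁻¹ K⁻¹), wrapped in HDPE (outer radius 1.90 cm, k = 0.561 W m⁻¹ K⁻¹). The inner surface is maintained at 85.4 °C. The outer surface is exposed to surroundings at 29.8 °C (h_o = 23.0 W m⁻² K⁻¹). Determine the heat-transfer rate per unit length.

Treat each layer as a resistance in series:
  R'_stainless steel = ln(0.0135/0.0111)/(2πk) = 0.1957/(2π·18.8) = 0.001657 m·K/W
  R'_HDPE = ln(0.0190/0.0135)/(2πk) = 0.3417/(2π·0.561) = 0.09695 m·K/W
  R'_conv,out = 1/(2πr h) = 1/(2π·0.0190·23.0) = 0.3642 m·K/W
ΣR = 0.001657 + 0.09695 + 0.3642 = 0.4628 m·K/W
Q' = ΔT/ΣR = (85.4 °C − 29.8 °C)/0.4628 = 120 W/m

Q' = 120 W/m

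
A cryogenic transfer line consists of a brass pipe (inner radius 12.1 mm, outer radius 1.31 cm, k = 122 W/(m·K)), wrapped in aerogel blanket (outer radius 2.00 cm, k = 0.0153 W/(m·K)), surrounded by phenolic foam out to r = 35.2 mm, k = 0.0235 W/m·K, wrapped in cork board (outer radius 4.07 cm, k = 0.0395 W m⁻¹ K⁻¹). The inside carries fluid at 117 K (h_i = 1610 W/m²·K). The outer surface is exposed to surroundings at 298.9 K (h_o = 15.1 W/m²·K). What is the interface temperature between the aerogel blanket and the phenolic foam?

Treat each layer as a resistance in series:
  R'_conv,in = 1/(2πr h) = 1/(2π·0.0121·1610) = 0.008170 m·K/W
  R'_brass = ln(0.0131/0.0121)/(2πk) = 0.07941/(2π·122) = 1.036×10^-4 m·K/W
  R'_aerogel blanket = ln(0.0200/0.0131)/(2πk) = 0.4231/(2π·0.0153) = 4.401 m·K/W
  R'_phenolic foam = ln(0.0352/0.0200)/(2πk) = 0.5653/(2π·0.0235) = 3.829 m·K/W
  R'_cork board = ln(0.0407/0.0352)/(2πk) = 0.1452/(2π·0.0395) = 0.5850 m·K/W
  R'_conv,out = 1/(2πr h) = 1/(2π·0.0407·15.1) = 0.2590 m·K/W
ΣR = 0.008170 + 1.036×10^-4 + 4.401 + 3.829 + 0.5850 + 0.2590 = 9.082 m·K/W
Q' = ΔT/ΣR = (117 K − 298.9 K)/9.082 = -20.03 W/m
From the inner boundary to the aerogel blanket/phenolic foam interface, ΣR_partial = 4.409 m·K/W.
T_interface = T_in − Q'·ΣR_partial = 117 K − (-20.03)(4.409) = 205.3 K

T = 205.3 K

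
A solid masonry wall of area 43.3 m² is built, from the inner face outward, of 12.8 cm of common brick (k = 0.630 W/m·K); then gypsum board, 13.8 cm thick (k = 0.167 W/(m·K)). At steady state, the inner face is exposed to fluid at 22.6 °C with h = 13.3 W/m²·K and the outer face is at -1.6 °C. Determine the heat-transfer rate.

Treat each layer as a resistance in series:
  R_conv,in = 1/(hA) = 1/(13.3·43.3) = 0.001736 K/W
  R_common brick = L/(kA) = 0.128/(0.630·43.3) = 0.004692 K/W
  R_gypsum board = L/(kA) = 0.138/(0.167·43.3) = 0.01908 K/W
ΣR = 0.001736 + 0.004692 + 0.01908 = 0.02551 K/W
Q = ΔT/ΣR = (22.6 °C − -1.6 °C)/0.02551 = 949 W

Q = 949 W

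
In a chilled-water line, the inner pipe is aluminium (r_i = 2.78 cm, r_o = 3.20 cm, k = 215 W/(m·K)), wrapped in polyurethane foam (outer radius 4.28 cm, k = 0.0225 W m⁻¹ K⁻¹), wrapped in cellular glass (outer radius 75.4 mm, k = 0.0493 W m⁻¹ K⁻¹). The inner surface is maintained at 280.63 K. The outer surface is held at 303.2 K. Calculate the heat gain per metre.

Treat each layer as a resistance in series:
  R'_aluminium = ln(0.0320/0.0278)/(2πk) = 0.1407/(2π·215) = 1.042×10^-4 m·K/W
  R'_polyurethane foam = ln(0.0428/0.0320)/(2πk) = 0.2908/(2π·0.0225) = 2.057 m·K/W
  R'_cellular glass = ln(0.0754/0.0428)/(2πk) = 0.5663/(2π·0.0493) = 1.828 m·K/W
ΣR = 1.042×10^-4 + 2.057 + 1.828 = 3.885 m·K/W
Q' = ΔT/ΣR = (280.63 K − 303.2 K)/3.885 = -5.81 W/m
(Negative Q' ⇒ heat flows inward; heat gain = 5.81 W/m.)

Q' = 5.81 W/m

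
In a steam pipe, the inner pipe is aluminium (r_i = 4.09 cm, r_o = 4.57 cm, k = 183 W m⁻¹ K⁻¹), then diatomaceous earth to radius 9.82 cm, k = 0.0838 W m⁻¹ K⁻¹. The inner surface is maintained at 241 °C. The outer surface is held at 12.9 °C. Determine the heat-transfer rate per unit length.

Series thermal resistances, inner to outer:
  R'_aluminium = ln(0.0457/0.0409)/(2πk) = 0.1110/(2π·183) = 9.651×10^-5 m·K/W
  R'_diatomaceous earth = ln(0.0982/0.0457)/(2πk) = 0.7649/(2π·0.0838) = 1.453 m·K/W
ΣR = 9.651×10^-5 + 1.453 = 1.453 m·K/W
Q' = ΔT/ΣR = (241 °C − 12.9 °C)/1.453 = 157 W/m

Q' = 157 W/m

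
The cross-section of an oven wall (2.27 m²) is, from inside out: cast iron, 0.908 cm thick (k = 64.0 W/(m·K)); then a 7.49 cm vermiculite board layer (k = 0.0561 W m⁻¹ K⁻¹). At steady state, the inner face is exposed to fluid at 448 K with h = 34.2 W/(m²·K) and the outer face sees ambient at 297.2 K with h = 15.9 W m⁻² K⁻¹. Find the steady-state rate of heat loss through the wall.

Q = 240 W

Treat each layer as a resistance in series:
  R_conv,in = 1/(hA) = 1/(34.2·2.27) = 0.01288 K/W
  R_cast iron = L/(kA) = 0.00908/(64.0·2.27) = 6.250×10^-5 K/W
  R_vermiculite board = L/(kA) = 0.0749/(0.0561·2.27) = 0.5882 K/W
  R_conv,out = 1/(hA) = 1/(15.9·2.27) = 0.02771 K/W
ΣR = 0.01288 + 6.250×10^-5 + 0.5882 + 0.02771 = 0.6289 K/W
Q = ΔT/ΣR = (448 K − 297.2 K)/0.6289 = 240 W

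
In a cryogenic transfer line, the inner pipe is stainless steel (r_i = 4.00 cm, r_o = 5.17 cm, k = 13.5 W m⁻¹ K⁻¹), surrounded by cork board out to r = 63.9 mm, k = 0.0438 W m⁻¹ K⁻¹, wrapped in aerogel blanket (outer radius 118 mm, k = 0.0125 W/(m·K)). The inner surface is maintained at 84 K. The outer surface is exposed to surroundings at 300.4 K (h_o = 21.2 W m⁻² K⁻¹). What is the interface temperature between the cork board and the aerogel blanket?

T = 103 K

Treat each layer as a resistance in series:
  R'_stainless steel = ln(0.0517/0.0400)/(2πk) = 0.2566/(2π·13.5) = 0.003025 m·K/W
  R'_cork board = ln(0.0639/0.0517)/(2πk) = 0.2119/(2π·0.0438) = 0.7698 m·K/W
  R'_aerogel blanket = ln(0.118/0.0639)/(2πk) = 0.6134/(2π·0.0125) = 7.810 m·K/W
  R'_conv,out = 1/(2πr h) = 1/(2π·0.118·21.2) = 0.06362 m·K/W
ΣR = 0.003025 + 0.7698 + 7.810 + 0.06362 = 8.646 m·K/W
Q' = ΔT/ΣR = (84 K − 300.4 K)/8.646 = -25.03 W/m
From the inner boundary to the cork board/aerogel blanket interface, ΣR_partial = 0.7728 m·K/W.
T_interface = T_in − Q'·ΣR_partial = 84 K − (-25.03)(0.7728) = 103 K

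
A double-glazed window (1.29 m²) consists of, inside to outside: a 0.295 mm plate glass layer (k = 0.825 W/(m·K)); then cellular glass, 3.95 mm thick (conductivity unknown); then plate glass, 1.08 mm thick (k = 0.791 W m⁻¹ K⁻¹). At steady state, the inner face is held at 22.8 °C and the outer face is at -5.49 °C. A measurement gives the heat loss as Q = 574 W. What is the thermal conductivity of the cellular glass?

ΣR = ΔT/Q = |22.8 − -5.49|/574 = 0.04929 K/W
Known resistances:
  R_plate glass = L/(kA) = 2.95×10^-4/(0.825·1.29) = 2.772×10^-4 K/W
  R_plate glass = L/(kA) = 0.00108/(0.791·1.29) = 0.001058 K/W
R_cellular glass = ΣR − ΣR_known = 0.04929 − 0.001335 = 0.04795 K/W
L/(kA) = 0.04795 ⇒ k = 0.00395/(0.04795·1.29) = 0.0639 W/m·K

k = 0.0639 W/m·K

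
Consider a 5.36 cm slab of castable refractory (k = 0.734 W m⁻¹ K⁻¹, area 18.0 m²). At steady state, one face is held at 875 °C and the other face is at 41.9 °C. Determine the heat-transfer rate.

Q = kA·ΔT/L = 0.734 × 18.0 × |875 °C − 41.9 °C| / 0.0536 = 2.05×10^5 W

Q = 205 kW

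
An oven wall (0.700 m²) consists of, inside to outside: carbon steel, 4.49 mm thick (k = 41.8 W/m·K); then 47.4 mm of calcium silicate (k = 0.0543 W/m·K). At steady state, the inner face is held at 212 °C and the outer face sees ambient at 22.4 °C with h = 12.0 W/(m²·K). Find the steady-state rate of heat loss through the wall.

Treat each layer as a resistance in series:
  R_carbon steel = L/(kA) = 0.00449/(41.8·0.700) = 1.535×10^-4 K/W
  R_calcium silicate = L/(kA) = 0.0474/(0.0543·0.700) = 1.247 K/W
  R_conv,out = 1/(hA) = 1/(12.0·0.700) = 0.1190 K/W
ΣR = 1.535×10^-4 + 1.247 + 0.1190 = 1.366 K/W
Q = ΔT/ΣR = (212 °C − 22.4 °C)/1.366 = 139 W

Q = 139 W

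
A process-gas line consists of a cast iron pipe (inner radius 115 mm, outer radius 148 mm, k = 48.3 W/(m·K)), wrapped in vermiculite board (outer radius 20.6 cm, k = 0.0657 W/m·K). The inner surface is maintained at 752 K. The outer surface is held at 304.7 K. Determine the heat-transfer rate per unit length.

Q' = 558 W/m

Treat each layer as a resistance in series:
  R'_cast iron = ln(0.148/0.115)/(2πk) = 0.2523/(2π·48.3) = 8.313×10^-4 m·K/W
  R'_vermiculite board = ln(0.206/0.148)/(2πk) = 0.3307/(2π·0.0657) = 0.8010 m·K/W
ΣR = 8.313×10^-4 + 0.8010 = 0.8018 m·K/W
Q' = ΔT/ΣR = (752 K − 304.7 K)/0.8018 = 558 W/m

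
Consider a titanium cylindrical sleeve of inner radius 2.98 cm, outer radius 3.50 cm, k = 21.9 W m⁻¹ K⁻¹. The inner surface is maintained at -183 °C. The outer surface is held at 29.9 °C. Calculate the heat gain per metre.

Q' = 182 kW/m

Q' = 2πk·ΔT/ln(r₂/r₁) = 2π × 21.9 × 212.9 / ln(0.0350/0.0298) = 1.82×10^5 W/m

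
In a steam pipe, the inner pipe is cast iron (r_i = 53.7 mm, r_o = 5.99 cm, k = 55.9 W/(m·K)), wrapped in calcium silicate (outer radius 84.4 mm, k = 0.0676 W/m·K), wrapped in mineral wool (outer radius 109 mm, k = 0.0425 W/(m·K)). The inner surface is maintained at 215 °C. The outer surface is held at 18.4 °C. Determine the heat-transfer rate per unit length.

Q' = 111 W/m

Series thermal resistances, inner to outer:
  R'_cast iron = ln(0.0599/0.0537)/(2πk) = 0.1093/(2π·55.9) = 3.111×10^-4 m·K/W
  R'_calcium silicate = ln(0.0844/0.0599)/(2πk) = 0.3429/(2π·0.0676) = 0.8073 m·K/W
  R'_mineral wool = ln(0.109/0.0844)/(2πk) = 0.2558/(2π·0.0425) = 0.9579 m·K/W
ΣR = 3.111×10^-4 + 0.8073 + 0.9579 = 1.766 m·K/W
Q' = ΔT/ΣR = (215 °C − 18.4 °C)/1.766 = 111 W/m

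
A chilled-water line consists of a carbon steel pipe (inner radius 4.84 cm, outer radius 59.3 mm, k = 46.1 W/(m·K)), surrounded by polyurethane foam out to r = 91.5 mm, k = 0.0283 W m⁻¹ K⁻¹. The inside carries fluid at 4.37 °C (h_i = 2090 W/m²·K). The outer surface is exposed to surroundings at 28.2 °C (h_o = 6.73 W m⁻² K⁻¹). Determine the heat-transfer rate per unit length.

Q' = 8.83 W/m

Treat each layer as a resistance in series:
  R'_conv,in = 1/(2πr h) = 1/(2π·0.0484·2090) = 0.001573 m·K/W
  R'_carbon steel = ln(0.0593/0.0484)/(2πk) = 0.2031/(2π·46.1) = 7.012×10^-4 m·K/W
  R'_polyurethane foam = ln(0.0915/0.0593)/(2πk) = 0.4337/(2π·0.0283) = 2.439 m·K/W
  R'_conv,out = 1/(2πr h) = 1/(2π·0.0915·6.73) = 0.2585 m·K/W
ΣR = 0.001573 + 7.012×10^-4 + 2.439 + 0.2585 = 2.700 m·K/W
Q' = ΔT/ΣR = (4.37 °C − 28.2 °C)/2.700 = -8.83 W/m
(Negative Q' ⇒ heat flows inward; heat gain = 8.83 W/m.)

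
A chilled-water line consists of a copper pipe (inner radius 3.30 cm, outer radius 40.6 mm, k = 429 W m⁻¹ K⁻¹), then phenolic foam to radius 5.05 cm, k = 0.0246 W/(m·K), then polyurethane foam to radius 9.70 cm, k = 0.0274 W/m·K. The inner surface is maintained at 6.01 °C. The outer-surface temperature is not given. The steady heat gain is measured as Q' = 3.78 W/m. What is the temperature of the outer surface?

Series resistances:
  R'_copper = ln(0.0406/0.0330)/(2πk) = 0.2073/(2π·429) = 7.689×10^-5 m·K/W
  R'_phenolic foam = ln(0.0505/0.0406)/(2πk) = 0.2182/(2π·0.0246) = 1.412 m·K/W
  R'_polyurethane foam = ln(0.0970/0.0505)/(2πk) = 0.6527/(2π·0.0274) = 3.791 m·K/W
ΣR = 5.203 m·K/W
ΔT = Q'·ΣR = 3.78 × 5.203 = 19.67 K
Heat flows inward, so T_out = T_in + ΔT = 6.01 + 19.67 = 25.7 °C

T_out = 25.7 °C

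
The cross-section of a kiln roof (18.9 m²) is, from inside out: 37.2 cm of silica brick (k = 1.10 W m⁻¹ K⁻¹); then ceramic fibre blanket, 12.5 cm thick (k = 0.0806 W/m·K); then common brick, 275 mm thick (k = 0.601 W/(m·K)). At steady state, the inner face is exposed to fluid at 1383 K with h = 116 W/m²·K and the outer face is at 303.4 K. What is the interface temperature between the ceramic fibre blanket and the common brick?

Resistance network (inner→outer):
  R_conv,in = 1/(hA) = 1/(116·18.9) = 4.561×10^-4 K/W
  R_silica brick = L/(kA) = 0.372/(1.10·18.9) = 0.01789 K/W
  R_ceramic fibre blanket = L/(kA) = 0.125/(0.0806·18.9) = 0.08206 K/W
  R_common brick = L/(kA) = 0.275/(0.601·18.9) = 0.02421 K/W
ΣR = 4.561×10^-4 + 0.01789 + 0.08206 + 0.02421 = 0.1246 K/W
Q = ΔT/ΣR = (1383 K − 303.4 K)/0.1246 = 8665 W
From the inner boundary to the ceramic fibre blanket/common brick interface, ΣR_partial = 0.1004 K/W.
T_interface = T_in − Q·ΣR_partial = 1383 K − (8665)(0.1004) = 513 K

T = 513 K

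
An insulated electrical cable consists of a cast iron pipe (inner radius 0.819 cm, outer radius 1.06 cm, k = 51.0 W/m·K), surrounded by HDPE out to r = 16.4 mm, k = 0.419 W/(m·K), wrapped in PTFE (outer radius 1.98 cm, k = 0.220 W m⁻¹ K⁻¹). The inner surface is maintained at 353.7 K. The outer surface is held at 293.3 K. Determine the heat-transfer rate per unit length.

Series thermal resistances, inner to outer:
  R'_cast iron = ln(0.0106/0.00819)/(2πk) = 0.2579/(2π·51.0) = 8.049×10^-4 m·K/W
  R'_HDPE = ln(0.0164/0.0106)/(2πk) = 0.4364/(2π·0.419) = 0.1658 m·K/W
  R'_PTFE = ln(0.0198/0.0164)/(2πk) = 0.1884/(2π·0.220) = 0.1363 m·K/W
ΣR = 8.049×10^-4 + 0.1658 + 0.1363 = 0.3029 m·K/W
Q' = ΔT/ΣR = (353.7 K − 293.3 K)/0.3029 = 199 W/m

Q' = 199 W/m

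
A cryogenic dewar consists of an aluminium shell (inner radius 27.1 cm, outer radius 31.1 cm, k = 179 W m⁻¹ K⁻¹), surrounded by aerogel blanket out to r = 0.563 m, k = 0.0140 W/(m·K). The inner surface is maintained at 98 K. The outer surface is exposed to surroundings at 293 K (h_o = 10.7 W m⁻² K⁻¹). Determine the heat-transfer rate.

Q = 23.8 W

Resistance network (inner→outer):
  R_aluminium = (1/0.271 − 1/0.311)/(4πk) = 0.4746/(4π·179) = 2.110×10^-4 K/W
  R_aerogel blanket = (1/0.311 − 1/0.563)/(4πk) = 1.439/(4π·0.0140) = 8.181 K/W
  R_conv,out = 1/(4πr²h) = 1/(4π·0.563²·10.7) = 0.02346 K/W
ΣR = 2.110×10^-4 + 8.181 + 0.02346 = 8.205 K/W
Q = ΔT/ΣR = (98 K − 293 K)/8.205 = -23.8 W
(Negative Q ⇒ heat flows inward; heat gain = 23.8 W.)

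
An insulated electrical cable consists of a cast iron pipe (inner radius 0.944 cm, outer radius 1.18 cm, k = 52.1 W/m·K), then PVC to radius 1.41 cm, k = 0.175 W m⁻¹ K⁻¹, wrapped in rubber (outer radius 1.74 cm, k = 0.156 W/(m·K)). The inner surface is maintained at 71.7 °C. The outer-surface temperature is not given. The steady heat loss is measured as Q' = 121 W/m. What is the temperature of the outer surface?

T_out = 26.1 °C

Sum the resistances:
  R'_cast iron = ln(0.0118/0.00944)/(2πk) = 0.2231/(2π·52.1) = 6.817×10^-4 m·K/W
  R'_PVC = ln(0.0141/0.0118)/(2πk) = 0.1781/(2π·0.175) = 0.1620 m·K/W
  R'_rubber = ln(0.0174/0.0141)/(2πk) = 0.2103/(2π·0.156) = 0.2145 m·K/W
ΣR = 0.3772 m·K/W
ΔT = Q'·ΣR = 121 × 0.3772 = 45.64 K
Heat flows outward, so T_out = T_in − ΔT = 71.7 − 45.64 = 26.1 °C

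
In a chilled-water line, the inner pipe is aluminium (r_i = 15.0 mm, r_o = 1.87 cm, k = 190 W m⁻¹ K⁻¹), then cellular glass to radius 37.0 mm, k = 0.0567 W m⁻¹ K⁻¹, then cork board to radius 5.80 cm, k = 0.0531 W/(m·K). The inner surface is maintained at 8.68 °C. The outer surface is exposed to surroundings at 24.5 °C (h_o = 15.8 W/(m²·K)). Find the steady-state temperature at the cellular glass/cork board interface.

T = 17.5 °C

Resistance network (inner→outer):
  R'_aluminium = ln(0.0187/0.0150)/(2πk) = 0.2205/(2π·190) = 1.847×10^-4 m·K/W
  R'_cellular glass = ln(0.0370/0.0187)/(2πk) = 0.6824/(2π·0.0567) = 1.915 m·K/W
  R'_cork board = ln(0.0580/0.0370)/(2πk) = 0.4495/(2π·0.0531) = 1.347 m·K/W
  R'_conv,out = 1/(2πr h) = 1/(2π·0.0580·15.8) = 0.1737 m·K/W
ΣR = 1.847×10^-4 + 1.915 + 1.347 + 0.1737 = 3.436 m·K/W
Q' = ΔT/ΣR = (8.68 °C − 24.5 °C)/3.436 = -4.604 W/m
From the inner boundary to the cellular glass/cork board interface, ΣR_partial = 1.915 m·K/W.
T_interface = T_in − Q'·ΣR_partial = 8.68 °C − (-4.604)(1.915) = 17.5 °C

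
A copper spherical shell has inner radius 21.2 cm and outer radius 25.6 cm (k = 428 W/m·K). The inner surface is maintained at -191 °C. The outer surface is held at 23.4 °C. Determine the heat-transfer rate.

Q = 1420 kW

Q = 4πk·ΔT/(1/r₁ − 1/r₂) = 4π × 428 × 214.4 / (1/0.212 − 1/0.256) = 1.42×10^6 W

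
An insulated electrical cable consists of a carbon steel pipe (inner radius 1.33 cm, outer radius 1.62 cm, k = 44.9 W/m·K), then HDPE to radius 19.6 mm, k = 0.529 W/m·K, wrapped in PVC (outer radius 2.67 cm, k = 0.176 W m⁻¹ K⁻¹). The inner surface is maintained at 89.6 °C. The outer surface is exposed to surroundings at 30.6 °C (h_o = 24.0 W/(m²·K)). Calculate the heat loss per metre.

Q' = 101 W/m

Treat each layer as a resistance in series:
  R'_carbon steel = ln(0.0162/0.0133)/(2πk) = 0.1972/(2π·44.9) = 6.992×10^-4 m·K/W
  R'_HDPE = ln(0.0196/0.0162)/(2πk) = 0.1905/(2π·0.529) = 0.05732 m·K/W
  R'_PVC = ln(0.0267/0.0196)/(2πk) = 0.3091/(2π·0.176) = 0.2795 m·K/W
  R'_conv,out = 1/(2πr h) = 1/(2π·0.0267·24.0) = 0.2484 m·K/W
ΣR = 6.992×10^-4 + 0.05732 + 0.2795 + 0.2484 = 0.5859 m·K/W
Q' = ΔT/ΣR = (89.6 °C − 30.6 °C)/0.5859 = 101 W/m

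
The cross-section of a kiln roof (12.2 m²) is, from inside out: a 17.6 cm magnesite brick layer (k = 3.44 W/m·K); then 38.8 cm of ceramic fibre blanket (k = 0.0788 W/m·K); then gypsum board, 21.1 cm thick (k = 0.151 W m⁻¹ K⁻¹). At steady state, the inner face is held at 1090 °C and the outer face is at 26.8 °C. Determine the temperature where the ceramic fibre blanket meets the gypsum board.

T = 260 °C

Series thermal resistances, inner to outer:
  R_magnesite brick = L/(kA) = 0.176/(3.44·12.2) = 0.004194 K/W
  R_ceramic fibre blanket = L/(kA) = 0.388/(0.0788·12.2) = 0.4036 K/W
  R_gypsum board = L/(kA) = 0.211/(0.151·12.2) = 0.1145 K/W
ΣR = 0.004194 + 0.4036 + 0.1145 = 0.5223 K/W
Q = ΔT/ΣR = (1090 °C − 26.8 °C)/0.5223 = 2036 W
From the inner boundary to the ceramic fibre blanket/gypsum board interface, ΣR_partial = 0.4078 K/W.
T_interface = T_in − Q·ΣR_partial = 1090 °C − (2036)(0.4078) = 260 °C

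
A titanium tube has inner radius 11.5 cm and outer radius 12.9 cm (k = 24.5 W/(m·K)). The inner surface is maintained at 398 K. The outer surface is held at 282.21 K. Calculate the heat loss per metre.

Q' = 2πk·ΔT/ln(r₂/r₁) = 2π × 24.5 × 115.79 / ln(0.129/0.115) = 1.55×10^5 W/m

Q' = 1.55×10^5 W/m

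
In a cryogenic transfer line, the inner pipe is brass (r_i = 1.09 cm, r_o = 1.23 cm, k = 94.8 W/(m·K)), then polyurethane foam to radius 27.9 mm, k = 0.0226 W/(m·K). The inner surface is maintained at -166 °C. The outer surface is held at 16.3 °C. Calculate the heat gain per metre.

Resistance network (inner→outer):
  R'_brass = ln(0.0123/0.0109)/(2πk) = 0.1208/(2π·94.8) = 2.029×10^-4 m·K/W
  R'_polyurethane foam = ln(0.0279/0.0123)/(2πk) = 0.8190/(2π·0.0226) = 5.768 m·K/W
ΣR = 2.029×10^-4 + 5.768 = 5.768 m·K/W
Q' = ΔT/ΣR = (-166 °C − 16.3 °C)/5.768 = -31.6 W/m
(Negative Q' ⇒ heat flows inward; heat gain = 31.6 W/m.)

Q' = 31.6 W/m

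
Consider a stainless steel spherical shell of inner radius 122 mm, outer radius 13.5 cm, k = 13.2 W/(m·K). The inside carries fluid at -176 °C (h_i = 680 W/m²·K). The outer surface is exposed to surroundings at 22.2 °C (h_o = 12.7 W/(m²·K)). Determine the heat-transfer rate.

Series thermal resistances, inner to outer:
  R_conv,in = 1/(4πr²h) = 1/(4π·0.122²·680) = 0.007863 K/W
  R_stainless steel = (1/0.122 − 1/0.135)/(4πk) = 0.7893/(4π·13.2) = 0.004758 K/W
  R_conv,out = 1/(4πr²h) = 1/(4π·0.135²·12.7) = 0.3438 K/W
ΣR = 0.007863 + 0.004758 + 0.3438 = 0.3564 K/W
Q = ΔT/ΣR = (-176 °C − 22.2 °C)/0.3564 = -556 W
(Negative Q ⇒ heat flows inward; heat gain = 556 W.)

Q = 556 W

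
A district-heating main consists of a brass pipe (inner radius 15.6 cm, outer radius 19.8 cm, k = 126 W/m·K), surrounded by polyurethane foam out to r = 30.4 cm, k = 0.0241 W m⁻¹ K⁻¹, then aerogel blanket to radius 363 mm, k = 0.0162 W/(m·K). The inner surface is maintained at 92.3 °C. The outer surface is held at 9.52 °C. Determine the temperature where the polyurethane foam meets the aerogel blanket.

T = 41.1 °C

Resistance network (inner→outer):
  R'_brass = ln(0.198/0.156)/(2πk) = 0.2384/(2π·126) = 3.011×10^-4 m·K/W
  R'_polyurethane foam = ln(0.304/0.198)/(2πk) = 0.4288/(2π·0.0241) = 2.832 m·K/W
  R'_aerogel blanket = ln(0.363/0.304)/(2πk) = 0.1774/(2π·0.0162) = 1.743 m·K/W
ΣR = 3.011×10^-4 + 2.832 + 1.743 = 4.575 m·K/W
Q' = ΔT/ΣR = (92.3 °C − 9.52 °C)/4.575 = 18.09 W/m
From the inner boundary to the polyurethane foam/aerogel blanket interface, ΣR_partial = 2.832 m·K/W.
T_interface = T_in − Q'·ΣR_partial = 92.3 °C − (18.09)(2.832) = 41.1 °C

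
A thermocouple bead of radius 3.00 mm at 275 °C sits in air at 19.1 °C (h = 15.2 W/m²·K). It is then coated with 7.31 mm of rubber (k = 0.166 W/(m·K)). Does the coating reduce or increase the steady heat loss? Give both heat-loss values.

increases: 0.440 → 1.57 W

Critical radius for a sphere: r_cr = 2k/h = 0.0218 m = 2.18 cm.
Outer radius after coating: r₂ = 0.00300 + 0.00731 = 0.01031 m.
Since r₁ < r_cr and r₂ ≤ r_cr, the coating moves toward the maximum at r_cr — heat loss rises.
Bare: R = 1/(4πr₁²h) = 581.7 K/W; Q = 255.9/581.7 = 0.440 W.
Coated: R = R_cond + R_conv = 162.5 K/W; Q = 255.9/162.5 = 1.57 W.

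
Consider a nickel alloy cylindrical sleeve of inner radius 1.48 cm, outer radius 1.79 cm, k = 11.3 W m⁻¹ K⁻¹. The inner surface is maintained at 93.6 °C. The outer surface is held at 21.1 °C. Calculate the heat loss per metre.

Q' = 2πk·ΔT/ln(r₂/r₁) = 2π × 11.3 × 72.5 / ln(0.0179/0.0148) = 27100 W/m

Q' = 27100 W/m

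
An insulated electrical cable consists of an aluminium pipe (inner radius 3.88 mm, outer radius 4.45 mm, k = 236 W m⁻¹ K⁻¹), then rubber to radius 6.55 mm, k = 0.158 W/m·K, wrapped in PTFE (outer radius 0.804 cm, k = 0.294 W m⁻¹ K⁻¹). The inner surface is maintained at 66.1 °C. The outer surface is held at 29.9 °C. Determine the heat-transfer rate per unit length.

Resistance network (inner→outer):
  R'_aluminium = ln(0.00445/0.00388)/(2πk) = 0.1371/(2π·236) = 9.244×10^-5 m·K/W
  R'_rubber = ln(0.00655/0.00445)/(2πk) = 0.3866/(2π·0.158) = 0.3894 m·K/W
  R'_PTFE = ln(0.00804/0.00655)/(2πk) = 0.2050/(2π·0.294) = 0.1110 m·K/W
ΣR = 9.244×10^-5 + 0.3894 + 0.1110 = 0.5005 m·K/W
Q' = ΔT/ΣR = (66.1 °C − 29.9 °C)/0.5005 = 72.3 W/m

Q' = 72.3 W/m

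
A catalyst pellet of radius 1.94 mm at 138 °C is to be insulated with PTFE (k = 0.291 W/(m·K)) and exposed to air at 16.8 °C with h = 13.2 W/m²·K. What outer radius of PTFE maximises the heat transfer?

For a sphere, r_cr = 2k_ins/h = 2·0.291/13.2 = 0.0441 m = 4.41 cm

r_cr = 4.41 cm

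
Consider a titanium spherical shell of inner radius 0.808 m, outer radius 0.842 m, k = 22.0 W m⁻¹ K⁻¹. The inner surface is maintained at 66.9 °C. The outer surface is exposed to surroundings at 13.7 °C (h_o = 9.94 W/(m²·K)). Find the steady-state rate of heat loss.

Series thermal resistances, inner to outer:
  R_titanium = (1/0.808 − 1/0.842)/(4πk) = 0.04998/(4π·22.0) = 1.808×10^-4 K/W
  R_conv,out = 1/(4πr²h) = 1/(4π·0.842²·9.94) = 0.01129 K/W
ΣR = 1.808×10^-4 + 0.01129 = 0.01147 K/W
Q = ΔT/ΣR = (66.9 °C − 13.7 °C)/0.01147 = 4640 W

Q = 4640 W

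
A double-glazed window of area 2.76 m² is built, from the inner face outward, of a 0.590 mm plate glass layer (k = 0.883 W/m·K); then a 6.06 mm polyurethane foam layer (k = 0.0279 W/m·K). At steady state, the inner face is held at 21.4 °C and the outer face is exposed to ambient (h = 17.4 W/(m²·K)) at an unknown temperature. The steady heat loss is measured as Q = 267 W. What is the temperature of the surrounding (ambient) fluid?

T_out = -5.24 °C

Series resistances:
  R_plate glass = L/(kA) = 5.90×10^-4/(0.883·2.76) = 2.421×10^-4 K/W
  R_polyurethane foam = L/(kA) = 0.00606/(0.0279·2.76) = 0.07870 K/W
  R_conv,out = 1/(hA) = 1/(17.4·2.76) = 0.02082 K/W
ΣR = 0.09976 K/W
ΔT = Q·ΣR = 267 × 0.09976 = 26.64 K
Heat flows outward, so T_out = T_in − ΔT = 21.4 − 26.64 = -5.24 °C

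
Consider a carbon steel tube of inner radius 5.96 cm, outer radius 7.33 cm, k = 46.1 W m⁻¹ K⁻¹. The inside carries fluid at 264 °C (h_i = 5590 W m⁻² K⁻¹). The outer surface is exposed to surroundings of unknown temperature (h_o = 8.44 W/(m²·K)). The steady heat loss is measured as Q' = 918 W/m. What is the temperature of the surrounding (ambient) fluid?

Sum the resistances:
  R'_conv,in = 1/(2πr h) = 1/(2π·0.0596·5590) = 4.777×10^-4 m·K/W
  R'_carbon steel = ln(0.0733/0.0596)/(2πk) = 0.2069/(2π·46.1) = 7.143×10^-4 m·K/W
  R'_conv,out = 1/(2πr h) = 1/(2π·0.0733·8.44) = 0.2573 m·K/W
ΣR = 0.2585 m·K/W
ΔT = Q'·ΣR = 918 × 0.2585 = 237.3 K
Heat flows outward, so T_out = T_in − ΔT = 264 − 237.3 = 26.7 °C

T_out = 26.7 °C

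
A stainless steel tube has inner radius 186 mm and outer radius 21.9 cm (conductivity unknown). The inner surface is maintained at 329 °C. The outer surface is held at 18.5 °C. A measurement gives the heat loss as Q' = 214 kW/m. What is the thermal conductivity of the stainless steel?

ΣR = ΔT/Q' = |329 − 18.5|/2.14×10^5 = 0.001451 m·K/W
ln(r₂/r₁)/(2πk) = 0.001451 ⇒ k = 0.1633/(2π·0.001451) = 17.9 W/m·K

k = 17.9 W/m·K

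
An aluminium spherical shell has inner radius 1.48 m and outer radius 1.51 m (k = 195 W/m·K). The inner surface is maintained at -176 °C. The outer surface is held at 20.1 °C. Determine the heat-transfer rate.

Q = 35800 kW

Q = 4πk·ΔT/(1/r₁ − 1/r₂) = 4π × 195 × 196.1 / (1/1.48 − 1/1.51) = 3.58×10^7 W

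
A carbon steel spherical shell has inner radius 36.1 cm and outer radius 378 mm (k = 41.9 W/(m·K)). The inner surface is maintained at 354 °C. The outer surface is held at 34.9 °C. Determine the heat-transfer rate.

Q = 1350 kW

Q = 4πk·ΔT/(1/r₁ − 1/r₂) = 4π × 41.9 × 319.1 / (1/0.361 − 1/0.378) = 1.35×10^6 W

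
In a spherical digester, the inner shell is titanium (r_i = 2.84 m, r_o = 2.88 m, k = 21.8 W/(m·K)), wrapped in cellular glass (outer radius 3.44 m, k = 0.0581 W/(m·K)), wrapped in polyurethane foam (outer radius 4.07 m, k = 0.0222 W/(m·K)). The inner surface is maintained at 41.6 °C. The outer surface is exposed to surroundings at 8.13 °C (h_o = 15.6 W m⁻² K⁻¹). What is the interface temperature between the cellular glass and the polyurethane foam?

Treat each layer as a resistance in series:
  R_titanium = (1/2.84 − 1/2.88)/(4πk) = 0.004890/(4π·21.8) = 1.785×10^-5 K/W
  R_cellular glass = (1/2.88 − 1/3.44)/(4πk) = 0.05652/(4π·0.0581) = 0.07742 K/W
  R_polyurethane foam = (1/3.44 − 1/4.07)/(4πk) = 0.04500/(4π·0.0222) = 0.1613 K/W
  R_conv,out = 1/(4πr²h) = 1/(4π·4.07²·15.6) = 3.079×10^-4 K/W
ΣR = 1.785×10^-5 + 0.07742 + 0.1613 + 3.079×10^-4 = 0.2390 K/W
Q = ΔT/ΣR = (41.6 °C − 8.13 °C)/0.2390 = 140.0 W
From the inner boundary to the cellular glass/polyurethane foam interface, ΣR_partial = 0.07744 K/W.
T_interface = T_in − Q·ΣR_partial = 41.6 °C − (140.0)(0.07744) = 30.8 °C

T = 30.8 °C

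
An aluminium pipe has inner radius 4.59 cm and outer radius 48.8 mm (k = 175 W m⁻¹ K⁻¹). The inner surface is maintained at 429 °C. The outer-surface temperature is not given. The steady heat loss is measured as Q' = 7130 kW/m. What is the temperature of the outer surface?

T_out = 31.7 °C

Sum the resistances:
  R'_aluminium = ln(0.0488/0.0459)/(2πk) = 0.06127/(2π·175) = 5.572×10^-5 m·K/W
ΣR = 5.572×10^-5 m·K/W
ΔT = Q'·ΣR = 7.13×10^6 × 5.572×10^-5 = 397.3 K
Heat flows outward, so T_out = T_in − ΔT = 429 − 397.3 = 31.7 °C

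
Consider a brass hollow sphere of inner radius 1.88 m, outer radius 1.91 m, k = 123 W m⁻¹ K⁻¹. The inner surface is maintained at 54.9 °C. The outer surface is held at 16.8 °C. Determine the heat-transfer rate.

Q = 7050 kW

Q = 4πk·ΔT/(1/r₁ − 1/r₂) = 4π × 123 × 38.1 / (1/1.88 − 1/1.91) = 7.05×10^6 W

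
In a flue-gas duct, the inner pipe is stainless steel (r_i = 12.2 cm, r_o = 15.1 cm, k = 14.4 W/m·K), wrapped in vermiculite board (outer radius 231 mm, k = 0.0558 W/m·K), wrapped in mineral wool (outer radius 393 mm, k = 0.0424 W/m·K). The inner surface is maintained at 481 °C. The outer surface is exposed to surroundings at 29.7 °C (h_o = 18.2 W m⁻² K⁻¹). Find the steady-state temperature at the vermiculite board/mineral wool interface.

T = 311 °C

Treat each layer as a resistance in series:
  R'_stainless steel = ln(0.151/0.122)/(2πk) = 0.2133/(2π·14.4) = 0.002357 m·K/W
  R'_vermiculite board = ln(0.231/0.151)/(2πk) = 0.4251/(2π·0.0558) = 1.213 m·K/W
  R'_mineral wool = ln(0.393/0.231)/(2πk) = 0.5314/(2π·0.0424) = 1.995 m·K/W
  R'_conv,out = 1/(2πr h) = 1/(2π·0.393·18.2) = 0.02225 m·K/W
ΣR = 0.002357 + 1.213 + 1.995 + 0.02225 = 3.233 m·K/W
Q' = ΔT/ΣR = (481 °C − 29.7 °C)/3.233 = 139.6 W/m
From the inner boundary to the vermiculite board/mineral wool interface, ΣR_partial = 1.215 m·K/W.
T_interface = T_in − Q'·ΣR_partial = 481 °C − (139.6)(1.215) = 311 °C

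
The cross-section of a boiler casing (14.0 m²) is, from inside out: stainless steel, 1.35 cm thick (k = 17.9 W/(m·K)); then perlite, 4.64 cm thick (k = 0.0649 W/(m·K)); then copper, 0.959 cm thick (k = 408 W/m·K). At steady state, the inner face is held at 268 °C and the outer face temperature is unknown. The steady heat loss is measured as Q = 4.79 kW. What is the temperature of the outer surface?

Sum the resistances:
  R_stainless steel = L/(kA) = 0.0135/(17.9·14.0) = 5.387×10^-5 K/W
  R_perlite = L/(kA) = 0.0464/(0.0649·14.0) = 0.05107 K/W
  R_copper = L/(kA) = 0.00959/(408·14.0) = 1.679×10^-6 K/W
ΣR = 0.05112 K/W
ΔT = Q·ΣR = 4790 × 0.05112 = 244.9 K
Heat flows outward, so T_out = T_in − ΔT = 268 − 244.9 = 23.1 °C

T_out = 23.1 °C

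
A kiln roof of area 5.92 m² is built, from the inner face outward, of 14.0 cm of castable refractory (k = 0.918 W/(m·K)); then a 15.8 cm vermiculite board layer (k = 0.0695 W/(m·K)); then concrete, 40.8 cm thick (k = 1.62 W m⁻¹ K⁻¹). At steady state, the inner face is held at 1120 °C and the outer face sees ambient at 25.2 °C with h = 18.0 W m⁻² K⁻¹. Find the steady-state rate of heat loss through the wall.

Series thermal resistances, inner to outer:
  R_castable refractory = L/(kA) = 0.140/(0.918·5.92) = 0.02576 K/W
  R_vermiculite board = L/(kA) = 0.158/(0.0695·5.92) = 0.3840 K/W
  R_concrete = L/(kA) = 0.408/(1.62·5.92) = 0.04254 K/W
  R_conv,out = 1/(hA) = 1/(18.0·5.92) = 0.009384 K/W
ΣR = 0.02576 + 0.3840 + 0.04254 + 0.009384 = 0.4617 K/W
Q = ΔT/ΣR = (1120 °C − 25.2 °C)/0.4617 = 2370 W

Q = 2370 W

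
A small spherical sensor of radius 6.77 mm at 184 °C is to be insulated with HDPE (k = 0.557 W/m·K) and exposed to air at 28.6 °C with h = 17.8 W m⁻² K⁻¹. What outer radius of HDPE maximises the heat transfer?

For a sphere, r_cr = 2k_ins/h = 2·0.557/17.8 = 0.0626 m = 6.26 cm

r_cr = 6.26 cm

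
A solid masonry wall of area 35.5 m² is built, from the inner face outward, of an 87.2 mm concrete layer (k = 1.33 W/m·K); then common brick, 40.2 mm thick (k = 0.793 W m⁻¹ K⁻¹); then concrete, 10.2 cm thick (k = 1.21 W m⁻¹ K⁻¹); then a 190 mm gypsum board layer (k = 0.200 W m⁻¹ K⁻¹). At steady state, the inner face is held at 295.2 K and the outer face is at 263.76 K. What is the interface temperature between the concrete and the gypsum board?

T = 289.7 K

Resistance network (inner→outer):
  R_concrete = L/(kA) = 0.0872/(1.33·35.5) = 0.001847 K/W
  R_common brick = L/(kA) = 0.0402/(0.793·35.5) = 0.001428 K/W
  R_concrete = L/(kA) = 0.102/(1.21·35.5) = 0.002375 K/W
  R_gypsum board = L/(kA) = 0.190/(0.200·35.5) = 0.02676 K/W
ΣR = 0.001847 + 0.001428 + 0.002375 + 0.02676 = 0.03241 K/W
Q = ΔT/ΣR = (295.2 K − 263.76 K)/0.03241 = 970.1 W
From the inner boundary to the concrete/gypsum board interface, ΣR_partial = 0.005650 K/W.
T_interface = T_in − Q·ΣR_partial = 295.2 K − (970.1)(0.005650) = 289.7 K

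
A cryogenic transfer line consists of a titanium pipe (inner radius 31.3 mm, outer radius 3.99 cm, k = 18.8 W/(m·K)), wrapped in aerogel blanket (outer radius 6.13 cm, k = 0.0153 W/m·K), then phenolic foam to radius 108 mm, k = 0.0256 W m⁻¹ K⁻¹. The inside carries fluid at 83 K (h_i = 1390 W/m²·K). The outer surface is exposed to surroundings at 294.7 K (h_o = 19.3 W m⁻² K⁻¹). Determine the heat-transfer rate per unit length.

Q' = 26.2 W/m

Treat each layer as a resistance in series:
  R'_conv,in = 1/(2πr h) = 1/(2π·0.0313·1390) = 0.003658 m·K/W
  R'_titanium = ln(0.0399/0.0313)/(2πk) = 0.2428/(2π·18.8) = 0.002055 m·K/W
  R'_aerogel blanket = ln(0.0613/0.0399)/(2πk) = 0.4294/(2π·0.0153) = 4.467 m·K/W
  R'_phenolic foam = ln(0.108/0.0613)/(2πk) = 0.5664/(2π·0.0256) = 3.521 m·K/W
  R'_conv,out = 1/(2πr h) = 1/(2π·0.108·19.3) = 0.07636 m·K/W
ΣR = 0.003658 + 0.002055 + 4.467 + 3.521 + 0.07636 = 8.070 m·K/W
Q' = ΔT/ΣR = (83 K − 294.7 K)/8.070 = -26.2 W/m
(Negative Q' ⇒ heat flows inward; heat gain = 26.2 W/m.)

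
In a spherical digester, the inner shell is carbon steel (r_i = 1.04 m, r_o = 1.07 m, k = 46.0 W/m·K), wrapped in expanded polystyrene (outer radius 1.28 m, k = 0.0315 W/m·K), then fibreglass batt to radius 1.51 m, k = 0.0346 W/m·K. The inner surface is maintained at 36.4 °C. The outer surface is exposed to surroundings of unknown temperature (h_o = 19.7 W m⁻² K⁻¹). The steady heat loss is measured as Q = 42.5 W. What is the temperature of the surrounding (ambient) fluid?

Sum the resistances:
  R_carbon steel = (1/1.04 − 1/1.07)/(4πk) = 0.02696/(4π·46.0) = 4.664×10^-5 K/W
  R_expanded polystyrene = (1/1.07 − 1/1.28)/(4πk) = 0.1533/(4π·0.0315) = 0.3874 K/W
  R_fibreglass batt = (1/1.28 − 1/1.51)/(4πk) = 0.1190/(4π·0.0346) = 0.2737 K/W
  R_conv,out = 1/(4πr²h) = 1/(4π·1.51²·19.7) = 0.001772 K/W
ΣR = 0.6629 K/W
ΔT = Q·ΣR = 42.5 × 0.6629 = 28.17 K
Heat flows outward, so T_out = T_in − ΔT = 36.4 − 28.17 = 8.23 °C

T_out = 8.23 °C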